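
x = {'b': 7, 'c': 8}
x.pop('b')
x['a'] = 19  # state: {'c': 8, 'a': 19}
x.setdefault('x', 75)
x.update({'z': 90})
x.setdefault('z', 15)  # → 90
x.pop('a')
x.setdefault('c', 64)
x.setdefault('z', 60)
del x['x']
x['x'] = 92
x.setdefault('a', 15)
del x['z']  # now {'c': 8, 'x': 92, 'a': 15}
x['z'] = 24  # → {'c': 8, 'x': 92, 'a': 15, 'z': 24}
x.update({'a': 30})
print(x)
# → {'c': 8, 'x': 92, 'a': 30, 'z': 24}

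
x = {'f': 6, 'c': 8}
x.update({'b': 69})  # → {'f': 6, 'c': 8, 'b': 69}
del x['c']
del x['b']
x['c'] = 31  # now {'f': 6, 'c': 31}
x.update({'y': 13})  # {'f': 6, 'c': 31, 'y': 13}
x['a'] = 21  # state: {'f': 6, 'c': 31, 'y': 13, 'a': 21}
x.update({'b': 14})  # {'f': 6, 'c': 31, 'y': 13, 'a': 21, 'b': 14}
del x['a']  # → {'f': 6, 'c': 31, 'y': 13, 'b': 14}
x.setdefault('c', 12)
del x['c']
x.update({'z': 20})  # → {'f': 6, 'y': 13, 'b': 14, 'z': 20}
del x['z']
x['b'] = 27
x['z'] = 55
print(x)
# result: {'f': 6, 'y': 13, 'b': 27, 'z': 55}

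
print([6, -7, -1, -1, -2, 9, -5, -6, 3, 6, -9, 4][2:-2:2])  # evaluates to [-1, -2, -5, 3]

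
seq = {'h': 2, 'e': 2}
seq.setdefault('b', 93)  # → 93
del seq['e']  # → {'h': 2, 'b': 93}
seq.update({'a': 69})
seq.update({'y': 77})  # {'h': 2, 'b': 93, 'a': 69, 'y': 77}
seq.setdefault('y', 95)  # 77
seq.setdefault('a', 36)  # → 69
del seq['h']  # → {'b': 93, 'a': 69, 'y': 77}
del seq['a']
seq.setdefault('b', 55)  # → 93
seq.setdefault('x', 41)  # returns 41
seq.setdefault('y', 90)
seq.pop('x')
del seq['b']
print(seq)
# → {'y': 77}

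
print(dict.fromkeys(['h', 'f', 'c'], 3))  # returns {'h': 3, 'f': 3, 'c': 3}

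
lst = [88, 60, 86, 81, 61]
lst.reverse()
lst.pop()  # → 88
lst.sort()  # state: [60, 61, 81, 86]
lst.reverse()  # [86, 81, 61, 60]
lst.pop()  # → 60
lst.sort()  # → [61, 81, 86]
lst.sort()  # [61, 81, 86]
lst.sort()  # [61, 81, 86]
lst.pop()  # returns 86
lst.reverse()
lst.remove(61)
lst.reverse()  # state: [81]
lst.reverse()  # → [81]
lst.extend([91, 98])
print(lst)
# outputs [81, 91, 98]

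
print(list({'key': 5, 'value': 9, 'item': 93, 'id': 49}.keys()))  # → ['key', 'value', 'item', 'id']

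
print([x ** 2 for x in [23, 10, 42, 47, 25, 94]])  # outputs [529, 100, 1764, 2209, 625, 8836]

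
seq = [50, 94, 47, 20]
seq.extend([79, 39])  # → [50, 94, 47, 20, 79, 39]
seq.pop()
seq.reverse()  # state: [79, 20, 47, 94, 50]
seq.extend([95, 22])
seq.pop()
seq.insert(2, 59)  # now [79, 20, 59, 47, 94, 50, 95]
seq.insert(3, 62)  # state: [79, 20, 59, 62, 47, 94, 50, 95]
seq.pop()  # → 95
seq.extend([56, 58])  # [79, 20, 59, 62, 47, 94, 50, 56, 58]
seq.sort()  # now [20, 47, 50, 56, 58, 59, 62, 79, 94]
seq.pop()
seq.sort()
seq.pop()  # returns 79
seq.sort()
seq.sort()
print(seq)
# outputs [20, 47, 50, 56, 58, 59, 62]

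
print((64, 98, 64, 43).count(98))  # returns 1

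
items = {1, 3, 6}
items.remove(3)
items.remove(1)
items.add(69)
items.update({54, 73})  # {6, 54, 69, 73}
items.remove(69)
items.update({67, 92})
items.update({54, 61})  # {6, 54, 61, 67, 73, 92}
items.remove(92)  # {6, 54, 61, 67, 73}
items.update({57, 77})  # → {6, 54, 57, 61, 67, 73, 77}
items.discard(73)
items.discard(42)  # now {6, 54, 57, 61, 67, 77}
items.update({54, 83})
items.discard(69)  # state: {6, 54, 57, 61, 67, 77, 83}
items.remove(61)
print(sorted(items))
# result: [6, 54, 57, 67, 77, 83]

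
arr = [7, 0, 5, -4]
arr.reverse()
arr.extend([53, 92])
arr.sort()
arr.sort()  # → [-4, 0, 5, 7, 53, 92]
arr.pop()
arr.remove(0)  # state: [-4, 5, 7, 53]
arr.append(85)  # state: [-4, 5, 7, 53, 85]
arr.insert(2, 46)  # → [-4, 5, 46, 7, 53, 85]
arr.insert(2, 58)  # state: [-4, 5, 58, 46, 7, 53, 85]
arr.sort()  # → [-4, 5, 7, 46, 53, 58, 85]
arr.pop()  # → 85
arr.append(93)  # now [-4, 5, 7, 46, 53, 58, 93]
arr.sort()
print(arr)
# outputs [-4, 5, 7, 46, 53, 58, 93]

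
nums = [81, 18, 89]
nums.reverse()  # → [89, 18, 81]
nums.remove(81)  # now [89, 18]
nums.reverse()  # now [18, 89]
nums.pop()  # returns 89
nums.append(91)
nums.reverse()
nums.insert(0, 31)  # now [31, 91, 18]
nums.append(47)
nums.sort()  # [18, 31, 47, 91]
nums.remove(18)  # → [31, 47, 91]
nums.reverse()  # [91, 47, 31]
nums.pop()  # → 31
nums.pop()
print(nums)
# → [91]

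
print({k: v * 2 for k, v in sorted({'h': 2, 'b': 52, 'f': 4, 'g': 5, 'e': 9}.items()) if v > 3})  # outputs {'b': 104, 'e': 18, 'f': 8, 'g': 10}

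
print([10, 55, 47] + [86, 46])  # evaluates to [10, 55, 47, 86, 46]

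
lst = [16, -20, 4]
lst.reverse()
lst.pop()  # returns 16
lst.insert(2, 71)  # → [4, -20, 71]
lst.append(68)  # [4, -20, 71, 68]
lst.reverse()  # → [68, 71, -20, 4]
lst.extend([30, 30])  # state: [68, 71, -20, 4, 30, 30]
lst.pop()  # 30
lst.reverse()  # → [30, 4, -20, 71, 68]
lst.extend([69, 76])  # [30, 4, -20, 71, 68, 69, 76]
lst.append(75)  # [30, 4, -20, 71, 68, 69, 76, 75]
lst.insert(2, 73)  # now [30, 4, 73, -20, 71, 68, 69, 76, 75]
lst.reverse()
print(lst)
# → [75, 76, 69, 68, 71, -20, 73, 4, 30]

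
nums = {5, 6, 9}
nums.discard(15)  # {5, 6, 9}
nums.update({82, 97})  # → {5, 6, 9, 82, 97}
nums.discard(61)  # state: {5, 6, 9, 82, 97}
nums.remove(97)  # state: {5, 6, 9, 82}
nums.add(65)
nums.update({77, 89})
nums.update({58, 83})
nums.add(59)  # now {5, 6, 9, 58, 59, 65, 77, 82, 83, 89}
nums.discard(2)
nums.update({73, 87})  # {5, 6, 9, 58, 59, 65, 73, 77, 82, 83, 87, 89}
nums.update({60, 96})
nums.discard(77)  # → {5, 6, 9, 58, 59, 60, 65, 73, 82, 83, 87, 89, 96}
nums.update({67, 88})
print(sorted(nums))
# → [5, 6, 9, 58, 59, 60, 65, 67, 73, 82, 83, 87, 88, 89, 96]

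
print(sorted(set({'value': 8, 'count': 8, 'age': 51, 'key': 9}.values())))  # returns [8, 9, 51]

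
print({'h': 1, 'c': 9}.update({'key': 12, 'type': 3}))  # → None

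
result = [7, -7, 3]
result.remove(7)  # [-7, 3]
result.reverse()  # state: [3, -7]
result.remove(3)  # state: [-7]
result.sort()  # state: [-7]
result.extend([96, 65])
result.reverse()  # [65, 96, -7]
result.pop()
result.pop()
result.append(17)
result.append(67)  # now [65, 17, 67]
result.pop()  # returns 67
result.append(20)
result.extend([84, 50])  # [65, 17, 20, 84, 50]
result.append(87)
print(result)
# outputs [65, 17, 20, 84, 50, 87]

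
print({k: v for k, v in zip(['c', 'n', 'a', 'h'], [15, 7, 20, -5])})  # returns {'c': 15, 'n': 7, 'a': 20, 'h': -5}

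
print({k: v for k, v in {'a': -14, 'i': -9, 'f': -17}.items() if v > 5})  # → {}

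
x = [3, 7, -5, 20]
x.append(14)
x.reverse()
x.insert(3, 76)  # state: [14, 20, -5, 76, 7, 3]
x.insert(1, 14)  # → [14, 14, 20, -5, 76, 7, 3]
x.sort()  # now [-5, 3, 7, 14, 14, 20, 76]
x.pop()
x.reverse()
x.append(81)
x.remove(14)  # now [20, 14, 7, 3, -5, 81]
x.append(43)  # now [20, 14, 7, 3, -5, 81, 43]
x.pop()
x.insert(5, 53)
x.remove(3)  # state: [20, 14, 7, -5, 53, 81]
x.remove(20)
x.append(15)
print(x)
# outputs [14, 7, -5, 53, 81, 15]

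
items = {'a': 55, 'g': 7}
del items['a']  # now {'g': 7}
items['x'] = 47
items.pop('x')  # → 47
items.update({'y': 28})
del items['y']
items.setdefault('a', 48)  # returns 48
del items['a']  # {'g': 7}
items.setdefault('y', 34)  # 34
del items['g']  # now {'y': 34}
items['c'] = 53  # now {'y': 34, 'c': 53}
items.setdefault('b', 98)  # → 98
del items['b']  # {'y': 34, 'c': 53}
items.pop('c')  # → 53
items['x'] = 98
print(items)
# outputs {'y': 34, 'x': 98}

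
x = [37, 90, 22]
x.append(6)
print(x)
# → [37, 90, 22, 6]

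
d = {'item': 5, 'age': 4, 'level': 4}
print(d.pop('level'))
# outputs 4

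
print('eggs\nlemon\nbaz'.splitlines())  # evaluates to ['eggs', 'lemon', 'baz']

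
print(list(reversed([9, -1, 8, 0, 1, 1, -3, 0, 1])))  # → [1, 0, -3, 1, 1, 0, 8, -1, 9]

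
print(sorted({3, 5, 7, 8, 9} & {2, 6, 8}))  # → [8]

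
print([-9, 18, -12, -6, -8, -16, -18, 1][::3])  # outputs [-9, -6, -18]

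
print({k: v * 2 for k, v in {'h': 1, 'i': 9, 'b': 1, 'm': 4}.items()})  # {'h': 2, 'i': 18, 'b': 2, 'm': 8}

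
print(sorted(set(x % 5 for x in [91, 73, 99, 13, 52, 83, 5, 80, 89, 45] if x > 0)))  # [0, 1, 2, 3, 4]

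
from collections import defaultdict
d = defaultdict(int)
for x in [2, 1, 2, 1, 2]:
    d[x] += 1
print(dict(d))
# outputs {2: 3, 1: 2}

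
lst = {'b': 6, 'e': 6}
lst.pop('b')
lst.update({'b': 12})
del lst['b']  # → {'e': 6}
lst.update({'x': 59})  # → {'e': 6, 'x': 59}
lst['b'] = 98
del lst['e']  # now {'x': 59, 'b': 98}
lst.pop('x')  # 59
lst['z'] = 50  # {'b': 98, 'z': 50}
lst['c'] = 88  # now {'b': 98, 'z': 50, 'c': 88}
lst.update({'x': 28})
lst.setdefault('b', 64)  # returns 98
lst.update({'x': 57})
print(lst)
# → {'b': 98, 'z': 50, 'c': 88, 'x': 57}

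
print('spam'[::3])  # sm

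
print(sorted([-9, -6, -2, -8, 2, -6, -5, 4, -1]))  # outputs [-9, -8, -6, -6, -5, -2, -1, 2, 4]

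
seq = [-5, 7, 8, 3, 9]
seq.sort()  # [-5, 3, 7, 8, 9]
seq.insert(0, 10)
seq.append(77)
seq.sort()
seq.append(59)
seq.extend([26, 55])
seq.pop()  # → 55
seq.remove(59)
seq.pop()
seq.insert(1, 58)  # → [-5, 58, 3, 7, 8, 9, 10, 77]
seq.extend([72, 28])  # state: [-5, 58, 3, 7, 8, 9, 10, 77, 72, 28]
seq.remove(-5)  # [58, 3, 7, 8, 9, 10, 77, 72, 28]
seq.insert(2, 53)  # [58, 3, 53, 7, 8, 9, 10, 77, 72, 28]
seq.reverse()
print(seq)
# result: [28, 72, 77, 10, 9, 8, 7, 53, 3, 58]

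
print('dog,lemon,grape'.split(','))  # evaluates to ['dog', 'lemon', 'grape']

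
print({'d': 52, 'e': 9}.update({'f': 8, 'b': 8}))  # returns None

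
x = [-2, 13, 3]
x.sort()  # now [-2, 3, 13]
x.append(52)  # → [-2, 3, 13, 52]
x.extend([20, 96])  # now [-2, 3, 13, 52, 20, 96]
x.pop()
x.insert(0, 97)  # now [97, -2, 3, 13, 52, 20]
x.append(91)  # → [97, -2, 3, 13, 52, 20, 91]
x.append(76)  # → [97, -2, 3, 13, 52, 20, 91, 76]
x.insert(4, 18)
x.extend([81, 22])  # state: [97, -2, 3, 13, 18, 52, 20, 91, 76, 81, 22]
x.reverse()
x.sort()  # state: [-2, 3, 13, 18, 20, 22, 52, 76, 81, 91, 97]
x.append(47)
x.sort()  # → [-2, 3, 13, 18, 20, 22, 47, 52, 76, 81, 91, 97]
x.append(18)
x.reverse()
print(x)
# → [18, 97, 91, 81, 76, 52, 47, 22, 20, 18, 13, 3, -2]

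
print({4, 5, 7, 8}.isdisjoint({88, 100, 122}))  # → True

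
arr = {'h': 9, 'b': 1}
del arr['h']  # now {'b': 1}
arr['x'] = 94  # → {'b': 1, 'x': 94}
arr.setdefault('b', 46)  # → 1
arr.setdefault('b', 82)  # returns 1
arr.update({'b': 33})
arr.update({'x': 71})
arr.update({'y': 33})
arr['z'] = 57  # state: {'b': 33, 'x': 71, 'y': 33, 'z': 57}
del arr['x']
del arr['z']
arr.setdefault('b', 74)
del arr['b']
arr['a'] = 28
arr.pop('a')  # 28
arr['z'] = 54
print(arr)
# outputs {'y': 33, 'z': 54}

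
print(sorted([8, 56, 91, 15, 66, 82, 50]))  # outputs [8, 15, 50, 56, 66, 82, 91]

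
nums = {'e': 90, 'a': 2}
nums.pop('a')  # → 2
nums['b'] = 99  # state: {'e': 90, 'b': 99}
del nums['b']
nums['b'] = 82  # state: {'e': 90, 'b': 82}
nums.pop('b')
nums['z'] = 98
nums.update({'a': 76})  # {'e': 90, 'z': 98, 'a': 76}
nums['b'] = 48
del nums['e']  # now {'z': 98, 'a': 76, 'b': 48}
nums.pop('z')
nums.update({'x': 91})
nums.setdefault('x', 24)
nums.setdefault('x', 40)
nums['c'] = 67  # {'a': 76, 'b': 48, 'x': 91, 'c': 67}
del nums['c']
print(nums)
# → {'a': 76, 'b': 48, 'x': 91}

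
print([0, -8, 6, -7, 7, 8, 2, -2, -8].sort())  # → None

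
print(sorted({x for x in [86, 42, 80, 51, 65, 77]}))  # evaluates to [42, 51, 65, 77, 80, 86]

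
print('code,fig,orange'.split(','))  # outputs ['code', 'fig', 'orange']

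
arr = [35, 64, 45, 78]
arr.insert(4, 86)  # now [35, 64, 45, 78, 86]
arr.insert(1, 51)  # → [35, 51, 64, 45, 78, 86]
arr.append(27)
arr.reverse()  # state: [27, 86, 78, 45, 64, 51, 35]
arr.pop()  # 35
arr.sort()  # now [27, 45, 51, 64, 78, 86]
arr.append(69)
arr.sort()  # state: [27, 45, 51, 64, 69, 78, 86]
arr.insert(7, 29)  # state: [27, 45, 51, 64, 69, 78, 86, 29]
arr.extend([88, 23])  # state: [27, 45, 51, 64, 69, 78, 86, 29, 88, 23]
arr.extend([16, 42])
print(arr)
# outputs [27, 45, 51, 64, 69, 78, 86, 29, 88, 23, 16, 42]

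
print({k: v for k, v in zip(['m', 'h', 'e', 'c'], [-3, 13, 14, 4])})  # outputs {'m': -3, 'h': 13, 'e': 14, 'c': 4}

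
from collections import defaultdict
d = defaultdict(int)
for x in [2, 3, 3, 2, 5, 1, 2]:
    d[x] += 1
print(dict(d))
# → {2: 3, 3: 2, 5: 1, 1: 1}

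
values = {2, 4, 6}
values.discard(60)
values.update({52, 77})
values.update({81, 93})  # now {2, 4, 6, 52, 77, 81, 93}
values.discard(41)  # {2, 4, 6, 52, 77, 81, 93}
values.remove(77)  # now {2, 4, 6, 52, 81, 93}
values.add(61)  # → {2, 4, 6, 52, 61, 81, 93}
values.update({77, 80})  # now {2, 4, 6, 52, 61, 77, 80, 81, 93}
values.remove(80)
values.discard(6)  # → {2, 4, 52, 61, 77, 81, 93}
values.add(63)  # {2, 4, 52, 61, 63, 77, 81, 93}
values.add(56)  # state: {2, 4, 52, 56, 61, 63, 77, 81, 93}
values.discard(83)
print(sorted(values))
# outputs [2, 4, 52, 56, 61, 63, 77, 81, 93]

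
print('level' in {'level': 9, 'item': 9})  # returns True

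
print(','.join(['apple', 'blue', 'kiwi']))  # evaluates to apple,blue,kiwi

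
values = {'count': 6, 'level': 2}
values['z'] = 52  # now {'count': 6, 'level': 2, 'z': 52}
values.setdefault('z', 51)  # 52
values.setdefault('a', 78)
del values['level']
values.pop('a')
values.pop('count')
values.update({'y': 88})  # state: {'z': 52, 'y': 88}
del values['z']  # {'y': 88}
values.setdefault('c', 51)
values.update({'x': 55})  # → {'y': 88, 'c': 51, 'x': 55}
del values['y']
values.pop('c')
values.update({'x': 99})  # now {'x': 99}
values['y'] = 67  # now {'x': 99, 'y': 67}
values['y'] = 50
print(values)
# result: {'x': 99, 'y': 50}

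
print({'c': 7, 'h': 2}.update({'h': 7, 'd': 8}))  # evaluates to None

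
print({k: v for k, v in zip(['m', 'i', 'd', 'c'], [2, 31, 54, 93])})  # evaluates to {'m': 2, 'i': 31, 'd': 54, 'c': 93}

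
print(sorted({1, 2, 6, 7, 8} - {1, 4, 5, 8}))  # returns [2, 6, 7]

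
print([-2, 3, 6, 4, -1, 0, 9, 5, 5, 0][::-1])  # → [0, 5, 5, 9, 0, -1, 4, 6, 3, -2]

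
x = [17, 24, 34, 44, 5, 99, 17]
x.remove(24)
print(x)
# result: [17, 34, 44, 5, 99, 17]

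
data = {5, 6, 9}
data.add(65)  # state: {5, 6, 9, 65}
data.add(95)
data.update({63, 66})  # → {5, 6, 9, 63, 65, 66, 95}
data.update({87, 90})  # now {5, 6, 9, 63, 65, 66, 87, 90, 95}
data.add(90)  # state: {5, 6, 9, 63, 65, 66, 87, 90, 95}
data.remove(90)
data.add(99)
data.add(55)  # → {5, 6, 9, 55, 63, 65, 66, 87, 95, 99}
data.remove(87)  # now {5, 6, 9, 55, 63, 65, 66, 95, 99}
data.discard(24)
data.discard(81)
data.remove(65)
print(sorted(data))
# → [5, 6, 9, 55, 63, 66, 95, 99]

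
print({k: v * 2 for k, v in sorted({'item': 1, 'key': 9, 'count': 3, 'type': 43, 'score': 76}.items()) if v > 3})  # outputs {'key': 18, 'score': 152, 'type': 86}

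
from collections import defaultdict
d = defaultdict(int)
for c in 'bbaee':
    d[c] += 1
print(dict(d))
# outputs {'b': 2, 'a': 1, 'e': 2}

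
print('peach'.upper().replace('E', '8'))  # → P8ACH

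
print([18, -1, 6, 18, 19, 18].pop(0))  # 18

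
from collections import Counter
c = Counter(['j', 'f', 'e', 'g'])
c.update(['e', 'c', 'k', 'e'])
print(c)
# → Counter({'e': 3, 'j': 1, 'f': 1, 'g': 1, 'c': 1, 'k': 1})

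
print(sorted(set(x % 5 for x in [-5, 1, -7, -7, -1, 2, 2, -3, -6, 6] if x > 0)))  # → [1, 2]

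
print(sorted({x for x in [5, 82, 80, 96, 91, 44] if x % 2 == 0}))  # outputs [44, 80, 82, 96]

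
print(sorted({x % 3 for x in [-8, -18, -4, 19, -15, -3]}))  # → [0, 1, 2]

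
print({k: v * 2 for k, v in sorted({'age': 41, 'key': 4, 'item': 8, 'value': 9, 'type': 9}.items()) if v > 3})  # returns {'age': 82, 'item': 16, 'key': 8, 'type': 18, 'value': 18}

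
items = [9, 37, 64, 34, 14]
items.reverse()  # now [14, 34, 64, 37, 9]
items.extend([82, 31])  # [14, 34, 64, 37, 9, 82, 31]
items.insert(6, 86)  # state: [14, 34, 64, 37, 9, 82, 86, 31]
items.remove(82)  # [14, 34, 64, 37, 9, 86, 31]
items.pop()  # 31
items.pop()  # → 86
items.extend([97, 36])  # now [14, 34, 64, 37, 9, 97, 36]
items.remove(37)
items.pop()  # 36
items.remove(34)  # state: [14, 64, 9, 97]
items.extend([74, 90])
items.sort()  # [9, 14, 64, 74, 90, 97]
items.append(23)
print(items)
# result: [9, 14, 64, 74, 90, 97, 23]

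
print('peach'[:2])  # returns pe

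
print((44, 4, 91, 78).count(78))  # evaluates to 1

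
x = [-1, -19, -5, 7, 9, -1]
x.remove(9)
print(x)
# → [-1, -19, -5, 7, -1]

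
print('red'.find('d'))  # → 2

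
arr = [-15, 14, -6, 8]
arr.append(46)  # [-15, 14, -6, 8, 46]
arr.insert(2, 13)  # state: [-15, 14, 13, -6, 8, 46]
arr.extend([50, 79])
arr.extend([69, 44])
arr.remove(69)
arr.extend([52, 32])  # [-15, 14, 13, -6, 8, 46, 50, 79, 44, 52, 32]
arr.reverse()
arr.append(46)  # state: [32, 52, 44, 79, 50, 46, 8, -6, 13, 14, -15, 46]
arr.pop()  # 46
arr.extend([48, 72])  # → [32, 52, 44, 79, 50, 46, 8, -6, 13, 14, -15, 48, 72]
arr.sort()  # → [-15, -6, 8, 13, 14, 32, 44, 46, 48, 50, 52, 72, 79]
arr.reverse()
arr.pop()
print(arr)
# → [79, 72, 52, 50, 48, 46, 44, 32, 14, 13, 8, -6]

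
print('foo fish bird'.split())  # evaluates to ['foo', 'fish', 'bird']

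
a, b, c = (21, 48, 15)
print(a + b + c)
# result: 84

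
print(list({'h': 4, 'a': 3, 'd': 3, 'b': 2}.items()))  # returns [('h', 4), ('a', 3), ('d', 3), ('b', 2)]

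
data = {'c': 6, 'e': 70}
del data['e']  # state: {'c': 6}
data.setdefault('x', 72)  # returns 72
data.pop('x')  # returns 72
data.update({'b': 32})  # {'c': 6, 'b': 32}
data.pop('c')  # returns 6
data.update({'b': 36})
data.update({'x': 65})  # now {'b': 36, 'x': 65}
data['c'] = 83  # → {'b': 36, 'x': 65, 'c': 83}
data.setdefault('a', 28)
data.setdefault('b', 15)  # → 36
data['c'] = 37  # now {'b': 36, 'x': 65, 'c': 37, 'a': 28}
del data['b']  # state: {'x': 65, 'c': 37, 'a': 28}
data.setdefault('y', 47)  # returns 47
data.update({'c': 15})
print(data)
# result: {'x': 65, 'c': 15, 'a': 28, 'y': 47}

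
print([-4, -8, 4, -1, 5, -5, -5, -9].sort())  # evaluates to None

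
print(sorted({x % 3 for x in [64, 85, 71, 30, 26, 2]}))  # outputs [0, 1, 2]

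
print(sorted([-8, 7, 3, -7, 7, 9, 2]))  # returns [-8, -7, 2, 3, 7, 7, 9]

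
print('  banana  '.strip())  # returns banana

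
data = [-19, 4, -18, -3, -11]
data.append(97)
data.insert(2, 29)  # [-19, 4, 29, -18, -3, -11, 97]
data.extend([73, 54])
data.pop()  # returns 54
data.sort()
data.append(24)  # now [-19, -18, -11, -3, 4, 29, 73, 97, 24]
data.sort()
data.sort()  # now [-19, -18, -11, -3, 4, 24, 29, 73, 97]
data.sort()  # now [-19, -18, -11, -3, 4, 24, 29, 73, 97]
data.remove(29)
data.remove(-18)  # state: [-19, -11, -3, 4, 24, 73, 97]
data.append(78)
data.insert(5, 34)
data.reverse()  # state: [78, 97, 73, 34, 24, 4, -3, -11, -19]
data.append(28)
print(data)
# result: [78, 97, 73, 34, 24, 4, -3, -11, -19, 28]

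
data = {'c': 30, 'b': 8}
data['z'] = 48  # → {'c': 30, 'b': 8, 'z': 48}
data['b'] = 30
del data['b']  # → {'c': 30, 'z': 48}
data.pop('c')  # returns 30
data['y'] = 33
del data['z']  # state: {'y': 33}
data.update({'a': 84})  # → {'y': 33, 'a': 84}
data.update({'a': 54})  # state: {'y': 33, 'a': 54}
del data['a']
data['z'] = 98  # {'y': 33, 'z': 98}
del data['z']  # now {'y': 33}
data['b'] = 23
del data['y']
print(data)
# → {'b': 23}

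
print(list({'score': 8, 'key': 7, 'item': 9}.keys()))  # ['score', 'key', 'item']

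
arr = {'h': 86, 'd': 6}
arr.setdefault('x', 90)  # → 90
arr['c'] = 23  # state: {'h': 86, 'd': 6, 'x': 90, 'c': 23}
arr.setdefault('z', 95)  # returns 95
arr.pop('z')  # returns 95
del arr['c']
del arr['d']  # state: {'h': 86, 'x': 90}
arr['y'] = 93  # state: {'h': 86, 'x': 90, 'y': 93}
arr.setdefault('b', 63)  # 63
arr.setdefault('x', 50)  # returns 90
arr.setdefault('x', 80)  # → 90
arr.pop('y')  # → 93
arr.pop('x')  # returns 90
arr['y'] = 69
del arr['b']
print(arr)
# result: {'h': 86, 'y': 69}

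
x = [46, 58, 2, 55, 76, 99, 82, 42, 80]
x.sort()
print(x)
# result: [2, 42, 46, 55, 58, 76, 80, 82, 99]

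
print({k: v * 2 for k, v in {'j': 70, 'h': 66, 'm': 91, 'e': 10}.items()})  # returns {'j': 140, 'h': 132, 'm': 182, 'e': 20}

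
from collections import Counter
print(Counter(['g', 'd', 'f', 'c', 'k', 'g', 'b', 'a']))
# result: Counter({'g': 2, 'd': 1, 'f': 1, 'c': 1, 'k': 1, 'b': 1, 'a': 1})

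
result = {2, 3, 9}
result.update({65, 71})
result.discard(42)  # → {2, 3, 9, 65, 71}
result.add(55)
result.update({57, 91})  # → {2, 3, 9, 55, 57, 65, 71, 91}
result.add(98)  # {2, 3, 9, 55, 57, 65, 71, 91, 98}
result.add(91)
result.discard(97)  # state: {2, 3, 9, 55, 57, 65, 71, 91, 98}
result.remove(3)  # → {2, 9, 55, 57, 65, 71, 91, 98}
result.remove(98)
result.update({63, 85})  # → {2, 9, 55, 57, 63, 65, 71, 85, 91}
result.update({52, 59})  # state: {2, 9, 52, 55, 57, 59, 63, 65, 71, 85, 91}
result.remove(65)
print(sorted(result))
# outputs [2, 9, 52, 55, 57, 59, 63, 71, 85, 91]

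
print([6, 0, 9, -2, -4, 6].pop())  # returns 6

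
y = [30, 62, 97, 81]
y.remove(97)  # [30, 62, 81]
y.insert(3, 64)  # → [30, 62, 81, 64]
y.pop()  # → 64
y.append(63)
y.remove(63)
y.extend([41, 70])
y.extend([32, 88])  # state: [30, 62, 81, 41, 70, 32, 88]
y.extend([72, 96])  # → [30, 62, 81, 41, 70, 32, 88, 72, 96]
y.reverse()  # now [96, 72, 88, 32, 70, 41, 81, 62, 30]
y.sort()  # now [30, 32, 41, 62, 70, 72, 81, 88, 96]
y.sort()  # [30, 32, 41, 62, 70, 72, 81, 88, 96]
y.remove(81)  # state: [30, 32, 41, 62, 70, 72, 88, 96]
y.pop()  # 96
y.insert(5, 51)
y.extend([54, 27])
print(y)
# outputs [30, 32, 41, 62, 70, 51, 72, 88, 54, 27]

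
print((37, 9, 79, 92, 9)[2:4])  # (79, 92)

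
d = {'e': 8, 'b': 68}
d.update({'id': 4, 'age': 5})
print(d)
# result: {'e': 8, 'b': 68, 'id': 4, 'age': 5}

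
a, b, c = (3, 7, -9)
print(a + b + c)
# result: 1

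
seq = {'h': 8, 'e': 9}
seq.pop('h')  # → 8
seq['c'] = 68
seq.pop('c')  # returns 68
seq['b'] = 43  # {'e': 9, 'b': 43}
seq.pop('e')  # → 9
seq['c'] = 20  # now {'b': 43, 'c': 20}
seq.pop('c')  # 20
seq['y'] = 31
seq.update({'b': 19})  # {'b': 19, 'y': 31}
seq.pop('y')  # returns 31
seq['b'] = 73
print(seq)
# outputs {'b': 73}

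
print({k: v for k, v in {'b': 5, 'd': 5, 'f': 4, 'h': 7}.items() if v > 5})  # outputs {'h': 7}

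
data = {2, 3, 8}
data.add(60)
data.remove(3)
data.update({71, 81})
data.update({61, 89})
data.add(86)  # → {2, 8, 60, 61, 71, 81, 86, 89}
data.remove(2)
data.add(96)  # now {8, 60, 61, 71, 81, 86, 89, 96}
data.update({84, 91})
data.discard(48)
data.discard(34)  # {8, 60, 61, 71, 81, 84, 86, 89, 91, 96}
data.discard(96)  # {8, 60, 61, 71, 81, 84, 86, 89, 91}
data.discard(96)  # {8, 60, 61, 71, 81, 84, 86, 89, 91}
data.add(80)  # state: {8, 60, 61, 71, 80, 81, 84, 86, 89, 91}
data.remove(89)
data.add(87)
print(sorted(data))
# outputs [8, 60, 61, 71, 80, 81, 84, 86, 87, 91]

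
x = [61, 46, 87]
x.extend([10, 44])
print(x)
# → [61, 46, 87, 10, 44]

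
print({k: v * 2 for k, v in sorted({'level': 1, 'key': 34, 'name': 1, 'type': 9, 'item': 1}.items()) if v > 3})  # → {'key': 68, 'type': 18}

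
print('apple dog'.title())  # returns Apple Dog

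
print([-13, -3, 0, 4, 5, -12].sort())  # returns None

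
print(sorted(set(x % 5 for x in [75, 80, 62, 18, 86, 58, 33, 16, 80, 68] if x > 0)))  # [0, 1, 2, 3]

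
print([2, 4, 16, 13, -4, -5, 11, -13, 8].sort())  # None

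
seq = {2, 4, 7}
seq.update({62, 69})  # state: {2, 4, 7, 62, 69}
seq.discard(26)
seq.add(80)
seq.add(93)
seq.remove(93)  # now {2, 4, 7, 62, 69, 80}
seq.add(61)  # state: {2, 4, 7, 61, 62, 69, 80}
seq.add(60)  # {2, 4, 7, 60, 61, 62, 69, 80}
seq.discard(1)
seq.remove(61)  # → {2, 4, 7, 60, 62, 69, 80}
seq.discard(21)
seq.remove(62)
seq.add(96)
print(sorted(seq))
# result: [2, 4, 7, 60, 69, 80, 96]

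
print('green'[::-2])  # neg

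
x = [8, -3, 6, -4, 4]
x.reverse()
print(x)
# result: [4, -4, 6, -3, 8]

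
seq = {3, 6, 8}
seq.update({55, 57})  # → {3, 6, 8, 55, 57}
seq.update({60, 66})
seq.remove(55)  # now {3, 6, 8, 57, 60, 66}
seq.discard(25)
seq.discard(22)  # {3, 6, 8, 57, 60, 66}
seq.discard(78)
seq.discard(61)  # {3, 6, 8, 57, 60, 66}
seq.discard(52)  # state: {3, 6, 8, 57, 60, 66}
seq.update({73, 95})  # {3, 6, 8, 57, 60, 66, 73, 95}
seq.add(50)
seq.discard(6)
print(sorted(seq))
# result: [3, 8, 50, 57, 60, 66, 73, 95]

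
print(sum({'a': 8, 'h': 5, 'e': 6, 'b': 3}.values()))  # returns 22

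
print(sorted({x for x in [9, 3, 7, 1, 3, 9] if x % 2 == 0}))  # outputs []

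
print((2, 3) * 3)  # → (2, 3, 2, 3, 2, 3)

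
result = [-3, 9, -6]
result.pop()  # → -6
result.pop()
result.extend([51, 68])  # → [-3, 51, 68]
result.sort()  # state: [-3, 51, 68]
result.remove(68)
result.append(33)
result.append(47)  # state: [-3, 51, 33, 47]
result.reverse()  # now [47, 33, 51, -3]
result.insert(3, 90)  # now [47, 33, 51, 90, -3]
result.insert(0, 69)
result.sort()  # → [-3, 33, 47, 51, 69, 90]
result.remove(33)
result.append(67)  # [-3, 47, 51, 69, 90, 67]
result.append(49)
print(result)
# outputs [-3, 47, 51, 69, 90, 67, 49]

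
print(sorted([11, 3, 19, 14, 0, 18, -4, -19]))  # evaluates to [-19, -4, 0, 3, 11, 14, 18, 19]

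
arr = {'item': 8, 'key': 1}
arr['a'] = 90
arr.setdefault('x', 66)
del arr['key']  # {'item': 8, 'a': 90, 'x': 66}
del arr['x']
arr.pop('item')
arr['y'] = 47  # {'a': 90, 'y': 47}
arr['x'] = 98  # {'a': 90, 'y': 47, 'x': 98}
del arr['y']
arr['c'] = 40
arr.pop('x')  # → 98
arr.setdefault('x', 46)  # 46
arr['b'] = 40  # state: {'a': 90, 'c': 40, 'x': 46, 'b': 40}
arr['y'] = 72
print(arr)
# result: {'a': 90, 'c': 40, 'x': 46, 'b': 40, 'y': 72}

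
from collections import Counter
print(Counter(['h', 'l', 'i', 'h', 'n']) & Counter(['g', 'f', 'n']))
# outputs Counter({'n': 1})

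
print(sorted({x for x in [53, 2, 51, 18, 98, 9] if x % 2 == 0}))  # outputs [2, 18, 98]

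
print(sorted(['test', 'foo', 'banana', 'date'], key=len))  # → ['foo', 'test', 'date', 'banana']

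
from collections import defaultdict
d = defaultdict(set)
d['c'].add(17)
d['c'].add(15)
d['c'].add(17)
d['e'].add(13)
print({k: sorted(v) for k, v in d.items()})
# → {'c': [15, 17], 'e': [13]}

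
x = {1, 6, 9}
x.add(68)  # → {1, 6, 9, 68}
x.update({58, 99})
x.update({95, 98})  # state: {1, 6, 9, 58, 68, 95, 98, 99}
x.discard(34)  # {1, 6, 9, 58, 68, 95, 98, 99}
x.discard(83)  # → {1, 6, 9, 58, 68, 95, 98, 99}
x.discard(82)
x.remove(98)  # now {1, 6, 9, 58, 68, 95, 99}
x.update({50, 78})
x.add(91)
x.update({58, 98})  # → {1, 6, 9, 50, 58, 68, 78, 91, 95, 98, 99}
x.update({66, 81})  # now {1, 6, 9, 50, 58, 66, 68, 78, 81, 91, 95, 98, 99}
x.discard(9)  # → {1, 6, 50, 58, 66, 68, 78, 81, 91, 95, 98, 99}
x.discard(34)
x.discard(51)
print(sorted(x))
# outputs [1, 6, 50, 58, 66, 68, 78, 81, 91, 95, 98, 99]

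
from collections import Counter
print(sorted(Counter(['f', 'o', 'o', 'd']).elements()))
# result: ['d', 'f', 'o', 'o']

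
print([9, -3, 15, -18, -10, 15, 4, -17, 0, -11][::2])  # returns [9, 15, -10, 4, 0]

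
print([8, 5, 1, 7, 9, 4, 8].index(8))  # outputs 0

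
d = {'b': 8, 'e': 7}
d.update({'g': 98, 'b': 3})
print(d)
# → {'b': 3, 'e': 7, 'g': 98}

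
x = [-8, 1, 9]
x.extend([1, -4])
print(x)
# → [-8, 1, 9, 1, -4]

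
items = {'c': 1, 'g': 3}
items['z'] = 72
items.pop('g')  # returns 3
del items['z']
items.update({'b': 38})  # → {'c': 1, 'b': 38}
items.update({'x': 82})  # {'c': 1, 'b': 38, 'x': 82}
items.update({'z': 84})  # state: {'c': 1, 'b': 38, 'x': 82, 'z': 84}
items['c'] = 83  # {'c': 83, 'b': 38, 'x': 82, 'z': 84}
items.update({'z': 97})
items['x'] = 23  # {'c': 83, 'b': 38, 'x': 23, 'z': 97}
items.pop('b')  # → 38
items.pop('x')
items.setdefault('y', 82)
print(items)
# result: {'c': 83, 'z': 97, 'y': 82}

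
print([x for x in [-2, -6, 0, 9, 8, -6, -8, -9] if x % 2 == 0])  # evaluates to [-2, -6, 0, 8, -6, -8]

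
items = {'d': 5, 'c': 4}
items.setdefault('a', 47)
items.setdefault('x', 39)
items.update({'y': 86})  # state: {'d': 5, 'c': 4, 'a': 47, 'x': 39, 'y': 86}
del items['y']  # {'d': 5, 'c': 4, 'a': 47, 'x': 39}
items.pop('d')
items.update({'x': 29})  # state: {'c': 4, 'a': 47, 'x': 29}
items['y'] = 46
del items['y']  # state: {'c': 4, 'a': 47, 'x': 29}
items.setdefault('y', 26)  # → 26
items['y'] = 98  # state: {'c': 4, 'a': 47, 'x': 29, 'y': 98}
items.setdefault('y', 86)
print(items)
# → {'c': 4, 'a': 47, 'x': 29, 'y': 98}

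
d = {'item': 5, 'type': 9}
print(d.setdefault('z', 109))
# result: 109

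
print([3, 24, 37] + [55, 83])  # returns [3, 24, 37, 55, 83]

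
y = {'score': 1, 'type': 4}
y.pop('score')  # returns 1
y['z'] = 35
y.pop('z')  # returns 35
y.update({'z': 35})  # {'type': 4, 'z': 35}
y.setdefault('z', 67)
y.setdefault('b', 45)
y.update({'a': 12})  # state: {'type': 4, 'z': 35, 'b': 45, 'a': 12}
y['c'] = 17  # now {'type': 4, 'z': 35, 'b': 45, 'a': 12, 'c': 17}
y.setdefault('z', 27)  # 35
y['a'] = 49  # {'type': 4, 'z': 35, 'b': 45, 'a': 49, 'c': 17}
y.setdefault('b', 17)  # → 45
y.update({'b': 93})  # {'type': 4, 'z': 35, 'b': 93, 'a': 49, 'c': 17}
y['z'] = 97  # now {'type': 4, 'z': 97, 'b': 93, 'a': 49, 'c': 17}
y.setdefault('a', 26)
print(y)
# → {'type': 4, 'z': 97, 'b': 93, 'a': 49, 'c': 17}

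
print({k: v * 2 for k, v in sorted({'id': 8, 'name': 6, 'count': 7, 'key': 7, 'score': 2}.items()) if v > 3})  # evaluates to {'count': 14, 'id': 16, 'key': 14, 'name': 12}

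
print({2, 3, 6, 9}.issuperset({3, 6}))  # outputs True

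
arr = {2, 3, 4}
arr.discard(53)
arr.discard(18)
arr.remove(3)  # {2, 4}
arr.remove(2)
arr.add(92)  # {4, 92}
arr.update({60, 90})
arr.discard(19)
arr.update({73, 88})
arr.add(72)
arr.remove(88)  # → {4, 60, 72, 73, 90, 92}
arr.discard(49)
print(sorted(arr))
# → [4, 60, 72, 73, 90, 92]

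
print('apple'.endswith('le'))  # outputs True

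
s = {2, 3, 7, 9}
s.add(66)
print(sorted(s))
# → [2, 3, 7, 9, 66]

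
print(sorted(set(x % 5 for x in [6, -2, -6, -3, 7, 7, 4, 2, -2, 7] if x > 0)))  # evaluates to [1, 2, 4]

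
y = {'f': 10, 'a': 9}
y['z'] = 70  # {'f': 10, 'a': 9, 'z': 70}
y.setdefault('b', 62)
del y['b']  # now {'f': 10, 'a': 9, 'z': 70}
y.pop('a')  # 9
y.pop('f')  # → 10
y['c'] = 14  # {'z': 70, 'c': 14}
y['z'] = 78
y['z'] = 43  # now {'z': 43, 'c': 14}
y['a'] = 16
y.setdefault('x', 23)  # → 23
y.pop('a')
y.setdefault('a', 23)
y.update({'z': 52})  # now {'z': 52, 'c': 14, 'x': 23, 'a': 23}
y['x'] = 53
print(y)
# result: {'z': 52, 'c': 14, 'x': 53, 'a': 23}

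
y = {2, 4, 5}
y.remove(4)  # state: {2, 5}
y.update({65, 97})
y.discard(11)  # {2, 5, 65, 97}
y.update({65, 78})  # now {2, 5, 65, 78, 97}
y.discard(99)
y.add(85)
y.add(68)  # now {2, 5, 65, 68, 78, 85, 97}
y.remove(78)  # {2, 5, 65, 68, 85, 97}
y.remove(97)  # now {2, 5, 65, 68, 85}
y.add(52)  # {2, 5, 52, 65, 68, 85}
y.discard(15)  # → {2, 5, 52, 65, 68, 85}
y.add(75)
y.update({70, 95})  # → {2, 5, 52, 65, 68, 70, 75, 85, 95}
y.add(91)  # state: {2, 5, 52, 65, 68, 70, 75, 85, 91, 95}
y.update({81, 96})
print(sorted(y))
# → [2, 5, 52, 65, 68, 70, 75, 81, 85, 91, 95, 96]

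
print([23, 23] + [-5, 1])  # [23, 23, -5, 1]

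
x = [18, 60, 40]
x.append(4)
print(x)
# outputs [18, 60, 40, 4]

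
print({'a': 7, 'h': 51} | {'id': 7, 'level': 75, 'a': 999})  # {'a': 999, 'h': 51, 'id': 7, 'level': 75}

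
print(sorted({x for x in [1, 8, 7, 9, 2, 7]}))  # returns [1, 2, 7, 8, 9]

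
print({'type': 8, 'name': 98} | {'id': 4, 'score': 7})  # {'type': 8, 'name': 98, 'id': 4, 'score': 7}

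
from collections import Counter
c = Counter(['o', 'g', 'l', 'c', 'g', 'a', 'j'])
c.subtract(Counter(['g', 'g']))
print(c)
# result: Counter({'o': 1, 'l': 1, 'c': 1, 'a': 1, 'j': 1, 'g': 0})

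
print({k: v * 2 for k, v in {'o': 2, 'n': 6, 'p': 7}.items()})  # {'o': 4, 'n': 12, 'p': 14}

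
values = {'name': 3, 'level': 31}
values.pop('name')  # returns 3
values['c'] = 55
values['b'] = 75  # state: {'level': 31, 'c': 55, 'b': 75}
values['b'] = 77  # {'level': 31, 'c': 55, 'b': 77}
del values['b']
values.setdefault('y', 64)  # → 64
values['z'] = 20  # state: {'level': 31, 'c': 55, 'y': 64, 'z': 20}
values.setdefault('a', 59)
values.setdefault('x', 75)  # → 75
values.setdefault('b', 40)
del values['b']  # {'level': 31, 'c': 55, 'y': 64, 'z': 20, 'a': 59, 'x': 75}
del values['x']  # {'level': 31, 'c': 55, 'y': 64, 'z': 20, 'a': 59}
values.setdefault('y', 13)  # 64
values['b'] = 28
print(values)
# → {'level': 31, 'c': 55, 'y': 64, 'z': 20, 'a': 59, 'b': 28}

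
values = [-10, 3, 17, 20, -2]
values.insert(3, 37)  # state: [-10, 3, 17, 37, 20, -2]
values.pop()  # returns -2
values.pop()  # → 20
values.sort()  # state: [-10, 3, 17, 37]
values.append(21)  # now [-10, 3, 17, 37, 21]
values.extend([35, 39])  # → [-10, 3, 17, 37, 21, 35, 39]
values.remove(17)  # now [-10, 3, 37, 21, 35, 39]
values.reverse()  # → [39, 35, 21, 37, 3, -10]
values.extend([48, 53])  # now [39, 35, 21, 37, 3, -10, 48, 53]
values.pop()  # 53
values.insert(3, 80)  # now [39, 35, 21, 80, 37, 3, -10, 48]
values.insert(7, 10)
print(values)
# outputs [39, 35, 21, 80, 37, 3, -10, 10, 48]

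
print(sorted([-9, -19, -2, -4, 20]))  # [-19, -9, -4, -2, 20]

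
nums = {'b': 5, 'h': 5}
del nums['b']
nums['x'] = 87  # {'h': 5, 'x': 87}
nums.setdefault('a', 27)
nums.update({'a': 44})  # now {'h': 5, 'x': 87, 'a': 44}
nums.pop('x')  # 87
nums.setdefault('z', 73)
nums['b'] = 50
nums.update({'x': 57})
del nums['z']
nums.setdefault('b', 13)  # 50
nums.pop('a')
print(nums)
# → {'h': 5, 'b': 50, 'x': 57}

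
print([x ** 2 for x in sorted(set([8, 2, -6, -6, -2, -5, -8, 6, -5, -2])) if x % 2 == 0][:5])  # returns [64, 36, 4, 4, 36]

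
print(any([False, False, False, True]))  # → True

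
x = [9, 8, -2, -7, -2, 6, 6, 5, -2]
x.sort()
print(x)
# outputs [-7, -2, -2, -2, 5, 6, 6, 8, 9]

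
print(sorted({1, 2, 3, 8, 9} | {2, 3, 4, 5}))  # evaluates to [1, 2, 3, 4, 5, 8, 9]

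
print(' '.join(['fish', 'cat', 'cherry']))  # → fish cat cherry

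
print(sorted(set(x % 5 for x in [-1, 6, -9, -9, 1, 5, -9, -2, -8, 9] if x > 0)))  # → [0, 1, 4]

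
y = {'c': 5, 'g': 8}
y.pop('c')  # 5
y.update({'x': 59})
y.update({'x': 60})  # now {'g': 8, 'x': 60}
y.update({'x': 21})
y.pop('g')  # 8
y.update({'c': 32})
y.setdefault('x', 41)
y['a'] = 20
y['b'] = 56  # {'x': 21, 'c': 32, 'a': 20, 'b': 56}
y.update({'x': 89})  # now {'x': 89, 'c': 32, 'a': 20, 'b': 56}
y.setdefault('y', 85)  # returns 85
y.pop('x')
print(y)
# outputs {'c': 32, 'a': 20, 'b': 56, 'y': 85}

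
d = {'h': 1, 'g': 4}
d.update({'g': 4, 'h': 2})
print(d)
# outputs {'h': 2, 'g': 4}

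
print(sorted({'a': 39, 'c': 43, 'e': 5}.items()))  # [('a', 39), ('c', 43), ('e', 5)]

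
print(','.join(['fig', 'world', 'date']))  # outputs fig,world,date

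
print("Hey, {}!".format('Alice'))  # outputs Hey, Alice!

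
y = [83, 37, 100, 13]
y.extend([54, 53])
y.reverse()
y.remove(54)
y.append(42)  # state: [53, 13, 100, 37, 83, 42]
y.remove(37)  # [53, 13, 100, 83, 42]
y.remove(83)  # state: [53, 13, 100, 42]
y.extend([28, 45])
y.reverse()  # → [45, 28, 42, 100, 13, 53]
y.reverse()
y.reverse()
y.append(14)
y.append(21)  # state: [45, 28, 42, 100, 13, 53, 14, 21]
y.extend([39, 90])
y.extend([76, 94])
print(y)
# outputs [45, 28, 42, 100, 13, 53, 14, 21, 39, 90, 76, 94]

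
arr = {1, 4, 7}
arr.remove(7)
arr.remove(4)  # {1}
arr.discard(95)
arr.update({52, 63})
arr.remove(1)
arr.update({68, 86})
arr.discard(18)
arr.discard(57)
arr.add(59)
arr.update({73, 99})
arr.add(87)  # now {52, 59, 63, 68, 73, 86, 87, 99}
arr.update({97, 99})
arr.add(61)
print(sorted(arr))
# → [52, 59, 61, 63, 68, 73, 86, 87, 97, 99]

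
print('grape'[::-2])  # eag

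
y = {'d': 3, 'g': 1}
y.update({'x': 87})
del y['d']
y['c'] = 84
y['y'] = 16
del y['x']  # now {'g': 1, 'c': 84, 'y': 16}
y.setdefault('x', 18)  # 18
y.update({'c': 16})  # {'g': 1, 'c': 16, 'y': 16, 'x': 18}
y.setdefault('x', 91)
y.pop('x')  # 18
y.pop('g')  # 1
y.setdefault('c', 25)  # 16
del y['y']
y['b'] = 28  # {'c': 16, 'b': 28}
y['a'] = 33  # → {'c': 16, 'b': 28, 'a': 33}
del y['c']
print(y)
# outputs {'b': 28, 'a': 33}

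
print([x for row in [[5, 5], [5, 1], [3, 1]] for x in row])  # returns [5, 5, 5, 1, 3, 1]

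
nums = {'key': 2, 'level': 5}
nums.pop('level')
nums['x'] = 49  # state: {'key': 2, 'x': 49}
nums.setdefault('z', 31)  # 31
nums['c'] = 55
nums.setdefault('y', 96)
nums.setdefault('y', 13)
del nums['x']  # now {'key': 2, 'z': 31, 'c': 55, 'y': 96}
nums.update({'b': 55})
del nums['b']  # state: {'key': 2, 'z': 31, 'c': 55, 'y': 96}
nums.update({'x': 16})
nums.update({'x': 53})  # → {'key': 2, 'z': 31, 'c': 55, 'y': 96, 'x': 53}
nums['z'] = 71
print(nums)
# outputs {'key': 2, 'z': 71, 'c': 55, 'y': 96, 'x': 53}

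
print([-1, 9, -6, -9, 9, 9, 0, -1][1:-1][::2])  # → [9, -9, 9]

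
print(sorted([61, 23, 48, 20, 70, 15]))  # [15, 20, 23, 48, 61, 70]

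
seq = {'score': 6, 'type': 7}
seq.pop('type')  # 7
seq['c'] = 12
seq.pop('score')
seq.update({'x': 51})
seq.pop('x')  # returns 51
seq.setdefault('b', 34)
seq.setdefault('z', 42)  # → 42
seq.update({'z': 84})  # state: {'c': 12, 'b': 34, 'z': 84}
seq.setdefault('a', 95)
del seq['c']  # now {'b': 34, 'z': 84, 'a': 95}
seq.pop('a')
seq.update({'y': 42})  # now {'b': 34, 'z': 84, 'y': 42}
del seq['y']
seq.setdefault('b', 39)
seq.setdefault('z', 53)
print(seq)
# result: {'b': 34, 'z': 84}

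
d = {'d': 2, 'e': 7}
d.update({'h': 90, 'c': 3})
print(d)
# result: {'d': 2, 'e': 7, 'h': 90, 'c': 3}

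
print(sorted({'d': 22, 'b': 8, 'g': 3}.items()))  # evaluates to [('b', 8), ('d', 22), ('g', 3)]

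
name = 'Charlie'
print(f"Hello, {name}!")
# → Hello, Charlie!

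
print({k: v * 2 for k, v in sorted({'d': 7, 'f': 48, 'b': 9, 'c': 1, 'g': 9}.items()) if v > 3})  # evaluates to {'b': 18, 'd': 14, 'f': 96, 'g': 18}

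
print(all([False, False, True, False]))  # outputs False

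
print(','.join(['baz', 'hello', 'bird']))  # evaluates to baz,hello,bird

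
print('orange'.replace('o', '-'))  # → -range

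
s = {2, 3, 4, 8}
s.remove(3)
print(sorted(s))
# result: [2, 4, 8]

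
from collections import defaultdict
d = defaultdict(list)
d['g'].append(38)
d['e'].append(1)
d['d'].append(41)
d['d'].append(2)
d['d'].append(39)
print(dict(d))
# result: {'g': [38], 'e': [1], 'd': [41, 2, 39]}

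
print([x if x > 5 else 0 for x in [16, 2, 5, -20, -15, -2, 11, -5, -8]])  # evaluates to [16, 0, 0, 0, 0, 0, 11, 0, 0]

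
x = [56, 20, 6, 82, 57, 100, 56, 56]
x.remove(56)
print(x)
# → [20, 6, 82, 57, 100, 56, 56]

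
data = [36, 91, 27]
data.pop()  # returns 27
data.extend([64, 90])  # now [36, 91, 64, 90]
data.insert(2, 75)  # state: [36, 91, 75, 64, 90]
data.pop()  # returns 90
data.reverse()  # [64, 75, 91, 36]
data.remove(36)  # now [64, 75, 91]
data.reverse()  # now [91, 75, 64]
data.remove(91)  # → [75, 64]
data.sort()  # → [64, 75]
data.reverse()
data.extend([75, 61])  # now [75, 64, 75, 61]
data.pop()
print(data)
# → [75, 64, 75]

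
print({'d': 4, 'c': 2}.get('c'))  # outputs 2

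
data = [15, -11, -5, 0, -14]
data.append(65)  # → [15, -11, -5, 0, -14, 65]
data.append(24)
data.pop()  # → 24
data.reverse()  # [65, -14, 0, -5, -11, 15]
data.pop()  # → 15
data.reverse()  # [-11, -5, 0, -14, 65]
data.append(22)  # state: [-11, -5, 0, -14, 65, 22]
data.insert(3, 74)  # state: [-11, -5, 0, 74, -14, 65, 22]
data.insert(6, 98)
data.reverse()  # [22, 98, 65, -14, 74, 0, -5, -11]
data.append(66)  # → [22, 98, 65, -14, 74, 0, -5, -11, 66]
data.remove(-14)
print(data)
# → [22, 98, 65, 74, 0, -5, -11, 66]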